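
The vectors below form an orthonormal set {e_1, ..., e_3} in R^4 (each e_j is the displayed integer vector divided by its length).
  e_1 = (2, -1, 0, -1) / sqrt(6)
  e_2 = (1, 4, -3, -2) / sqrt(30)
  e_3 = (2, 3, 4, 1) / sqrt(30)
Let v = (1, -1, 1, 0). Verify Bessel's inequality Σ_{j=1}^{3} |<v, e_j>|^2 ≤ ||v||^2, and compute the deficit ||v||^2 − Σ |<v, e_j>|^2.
Σ |<v, e_j>|^2 = 3; ||v||^2 = 3; deficit = 0

Write each e_j = u_j / sqrt(<u_j, u_j>) where u_j is the displayed integer vector. Then <v, e_j> = <v, u_j> / sqrt(<u_j, u_j>), so |<v, e_j>|^2 = <v, u_j>^2 / <u_j, u_j>.
Coefficients: <v, e_1> = 3/sqrt(6), <v, e_2> = -6/sqrt(30), <v, e_3> = 3/sqrt(30).
Square and sum: Σ |<v, e_j>|^2 = 3.
Compute ||v||^2 = v·v = 3.
Deficit = 3 − 3 = 0 ≥ 0, confirming Bessel's inequality. (The deficit equals ||v − Σ <v,e_j> e_j||^2, the squared distance from v to span{e_j}.)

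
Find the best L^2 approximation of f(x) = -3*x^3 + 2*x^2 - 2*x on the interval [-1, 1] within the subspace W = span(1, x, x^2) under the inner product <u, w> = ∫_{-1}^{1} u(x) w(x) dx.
g(x) = 2*x^2 - 19*x/5

The best approximation g ∈ W is the orthogonal projection of f onto W. Writing g = a_0 + a_1 x + a_2 x^2, the coefficients solve the normal equations G · a = b where
  G_{ij} = <φ_i, φ_j> and b_i = <f, φ_i>, with φ_0 = 1, φ_1 = x, φ_2 = x^2.
G =
  [2, 0, 2/3]
  [0, 2/3, 0]
  [2/3, 0, 2/5],
b = (4/3, -38/15, 4/5).
Solving gives a_0 = 0, a_1 = -19/5, a_2 = 2, so
  g(x) = 2*x^2 - 19*x/5.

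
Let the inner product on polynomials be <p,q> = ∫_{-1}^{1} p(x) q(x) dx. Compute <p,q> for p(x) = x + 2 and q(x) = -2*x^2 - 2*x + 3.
<p,q> = 8

Expand the product: p(x)·q(x) = -2*x^3 - 6*x^2 - x + 6.
∫_{-1}^{1} of each monomial x^k gives [2/(k+1) if k even, 0 if k odd]. Integrating term-by-term (or equivalently evaluating the antiderivative F(x) = -x^4/2 - 2*x^3 - x^2/2 + 6*x at the endpoints):
  F(1) − F(−1) = 3 − (-5) = 8.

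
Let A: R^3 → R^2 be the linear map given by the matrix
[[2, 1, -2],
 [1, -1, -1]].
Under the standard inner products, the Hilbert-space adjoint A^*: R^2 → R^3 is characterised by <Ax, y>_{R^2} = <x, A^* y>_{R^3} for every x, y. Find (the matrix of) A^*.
A^* = A^T =
[[2, 1],
 [1, -1],
 [-2, -1]]

For real matrices with standard dot products, the defining identity <Ax, y> = <x, A^* y> gives (Ax)^T y = x^T (A^*) y, i.e. x^T A^T y = x^T (A^*) y. Since this holds for all x, y, we must have A^* = A^T. Therefore
A^* =
[[2, 1],
 [1, -1],
 [-2, -1]].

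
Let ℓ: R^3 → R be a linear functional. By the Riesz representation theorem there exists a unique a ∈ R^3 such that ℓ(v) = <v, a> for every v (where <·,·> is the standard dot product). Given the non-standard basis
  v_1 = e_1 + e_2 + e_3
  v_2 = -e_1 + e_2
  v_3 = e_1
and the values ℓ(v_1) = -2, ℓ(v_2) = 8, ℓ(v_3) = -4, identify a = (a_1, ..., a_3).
a = (-4, 4, -2)

Write a = (a_1, ..., a_3) in the standard basis. For each basis vector v_i, ℓ(v_i) = <v_i, a> is a linear equation in the a_j's. Collect the n equations into a matrix system V a = ℓ, where row i of V is v_i (expressed in the standard basis). Since V is invertible (lower-triangular with 1s on the diagonal, up to permutation), solve by back-substitution:
  V =
[[1, 1, 1],
 [-1, 1, 0],
 [1, 0, 0]]
  V a = (-2, 8, -4)
Solving gives a = (-4, 4, -2).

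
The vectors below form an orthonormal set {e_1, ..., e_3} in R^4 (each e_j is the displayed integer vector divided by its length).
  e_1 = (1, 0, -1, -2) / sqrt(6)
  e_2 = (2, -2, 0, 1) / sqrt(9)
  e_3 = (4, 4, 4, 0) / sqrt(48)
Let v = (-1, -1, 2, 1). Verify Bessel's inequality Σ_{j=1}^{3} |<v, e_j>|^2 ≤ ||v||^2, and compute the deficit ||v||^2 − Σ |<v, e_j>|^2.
Σ |<v, e_j>|^2 = 77/18; ||v||^2 = 7; deficit = 49/18

Write each e_j = u_j / sqrt(<u_j, u_j>) where u_j is the displayed integer vector. Then <v, e_j> = <v, u_j> / sqrt(<u_j, u_j>), so |<v, e_j>|^2 = <v, u_j>^2 / <u_j, u_j>.
Coefficients: <v, e_1> = -5/sqrt(6), <v, e_2> = 1/sqrt(9), <v, e_3> = 0/sqrt(48).
Square and sum: Σ |<v, e_j>|^2 = 77/18.
Compute ||v||^2 = v·v = 7.
Deficit = 7 − 77/18 = 49/18 ≥ 0, confirming Bessel's inequality. (The deficit equals ||v − Σ <v,e_j> e_j||^2, the squared distance from v to span{e_j}.)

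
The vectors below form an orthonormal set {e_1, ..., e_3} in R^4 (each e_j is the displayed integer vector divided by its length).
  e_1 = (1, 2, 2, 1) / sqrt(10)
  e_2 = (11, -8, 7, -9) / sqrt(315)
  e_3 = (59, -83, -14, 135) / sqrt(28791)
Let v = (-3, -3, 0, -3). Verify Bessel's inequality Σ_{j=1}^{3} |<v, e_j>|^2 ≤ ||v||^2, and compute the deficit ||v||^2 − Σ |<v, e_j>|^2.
Σ |<v, e_j>|^2 = 8811/457; ||v||^2 = 27; deficit = 3528/457

Write each e_j = u_j / sqrt(<u_j, u_j>) where u_j is the displayed integer vector. Then <v, e_j> = <v, u_j> / sqrt(<u_j, u_j>), so |<v, e_j>|^2 = <v, u_j>^2 / <u_j, u_j>.
Coefficients: <v, e_1> = -12/sqrt(10), <v, e_2> = 18/sqrt(315), <v, e_3> = -333/sqrt(28791).
Square and sum: Σ |<v, e_j>|^2 = 8811/457.
Compute ||v||^2 = v·v = 27.
Deficit = 27 − 8811/457 = 3528/457 ≥ 0, confirming Bessel's inequality. (The deficit equals ||v − Σ <v,e_j> e_j||^2, the squared distance from v to span{e_j}.)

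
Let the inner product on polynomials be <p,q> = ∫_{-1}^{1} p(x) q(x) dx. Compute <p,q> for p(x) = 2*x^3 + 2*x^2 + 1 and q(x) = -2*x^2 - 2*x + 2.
<p,q> = 32/15

Expand the product: p(x)·q(x) = -4*x^5 - 8*x^4 + 2*x^2 - 2*x + 2.
∫_{-1}^{1} of each monomial x^k gives [2/(k+1) if k even, 0 if k odd]. Integrating term-by-term (or equivalently evaluating the antiderivative F(x) = -2*x^6/3 - 8*x^5/5 + 2*x^3/3 - x^2 + 2*x at the endpoints):
  F(1) − F(−1) = -3/5 − (-41/15) = 32/15.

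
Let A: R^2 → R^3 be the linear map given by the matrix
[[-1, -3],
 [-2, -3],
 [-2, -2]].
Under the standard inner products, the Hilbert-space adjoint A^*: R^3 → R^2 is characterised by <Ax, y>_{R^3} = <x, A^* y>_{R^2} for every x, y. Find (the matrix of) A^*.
A^* = A^T =
[[-1, -2, -2],
 [-3, -3, -2]]

For real matrices with standard dot products, the defining identity <Ax, y> = <x, A^* y> gives (Ax)^T y = x^T (A^*) y, i.e. x^T A^T y = x^T (A^*) y. Since this holds for all x, y, we must have A^* = A^T. Therefore
A^* =
[[-1, -2, -2],
 [-3, -3, -2]].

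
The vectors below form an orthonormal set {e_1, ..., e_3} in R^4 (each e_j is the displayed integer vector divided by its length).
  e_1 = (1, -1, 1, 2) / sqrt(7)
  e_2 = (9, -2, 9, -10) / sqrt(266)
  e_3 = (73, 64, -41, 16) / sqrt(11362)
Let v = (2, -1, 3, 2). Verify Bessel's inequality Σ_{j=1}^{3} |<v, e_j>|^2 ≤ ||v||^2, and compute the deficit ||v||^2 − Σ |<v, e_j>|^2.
Σ |<v, e_j>|^2 = 5093/299; ||v||^2 = 18; deficit = 289/299

Write each e_j = u_j / sqrt(<u_j, u_j>) where u_j is the displayed integer vector. Then <v, e_j> = <v, u_j> / sqrt(<u_j, u_j>), so |<v, e_j>|^2 = <v, u_j>^2 / <u_j, u_j>.
Coefficients: <v, e_1> = 10/sqrt(7), <v, e_2> = 27/sqrt(266), <v, e_3> = -9/sqrt(11362).
Square and sum: Σ |<v, e_j>|^2 = 5093/299.
Compute ||v||^2 = v·v = 18.
Deficit = 18 − 5093/299 = 289/299 ≥ 0, confirming Bessel's inequality. (The deficit equals ||v − Σ <v,e_j> e_j||^2, the squared distance from v to span{e_j}.)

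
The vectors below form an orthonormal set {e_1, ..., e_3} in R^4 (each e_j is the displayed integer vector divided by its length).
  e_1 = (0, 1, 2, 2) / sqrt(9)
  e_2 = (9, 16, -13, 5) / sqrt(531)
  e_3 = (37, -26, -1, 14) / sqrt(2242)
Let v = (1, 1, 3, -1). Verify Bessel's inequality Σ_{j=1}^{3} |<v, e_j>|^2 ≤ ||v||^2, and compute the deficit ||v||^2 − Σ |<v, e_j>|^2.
Σ |<v, e_j>|^2 = 66/19; ||v||^2 = 12; deficit = 162/19

Write each e_j = u_j / sqrt(<u_j, u_j>) where u_j is the displayed integer vector. Then <v, e_j> = <v, u_j> / sqrt(<u_j, u_j>), so |<v, e_j>|^2 = <v, u_j>^2 / <u_j, u_j>.
Coefficients: <v, e_1> = 5/sqrt(9), <v, e_2> = -19/sqrt(531), <v, e_3> = -6/sqrt(2242).
Square and sum: Σ |<v, e_j>|^2 = 66/19.
Compute ||v||^2 = v·v = 12.
Deficit = 12 − 66/19 = 162/19 ≥ 0, confirming Bessel's inequality. (The deficit equals ||v − Σ <v,e_j> e_j||^2, the squared distance from v to span{e_j}.)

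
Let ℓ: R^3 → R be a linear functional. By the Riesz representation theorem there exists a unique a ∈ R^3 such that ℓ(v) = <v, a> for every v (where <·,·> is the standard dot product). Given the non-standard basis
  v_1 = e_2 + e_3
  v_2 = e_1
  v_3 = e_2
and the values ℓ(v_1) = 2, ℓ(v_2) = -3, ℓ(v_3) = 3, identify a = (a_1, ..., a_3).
a = (-3, 3, -1)

Write a = (a_1, ..., a_3) in the standard basis. For each basis vector v_i, ℓ(v_i) = <v_i, a> is a linear equation in the a_j's. Collect the n equations into a matrix system V a = ℓ, where row i of V is v_i (expressed in the standard basis). Since V is invertible (lower-triangular with 1s on the diagonal, up to permutation), solve by back-substitution:
  V =
[[0, 1, 1],
 [1, 0, 0],
 [0, 1, 0]]
  V a = (2, -3, 3)
Solving gives a = (-3, 3, -1).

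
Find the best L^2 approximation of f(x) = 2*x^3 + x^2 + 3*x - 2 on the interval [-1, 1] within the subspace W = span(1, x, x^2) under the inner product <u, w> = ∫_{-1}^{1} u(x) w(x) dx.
g(x) = x^2 + 21*x/5 - 2

The best approximation g ∈ W is the orthogonal projection of f onto W. Writing g = a_0 + a_1 x + a_2 x^2, the coefficients solve the normal equations G · a = b where
  G_{ij} = <φ_i, φ_j> and b_i = <f, φ_i>, with φ_0 = 1, φ_1 = x, φ_2 = x^2.
G =
  [2, 0, 2/3]
  [0, 2/3, 0]
  [2/3, 0, 2/5],
b = (-10/3, 14/5, -14/15).
Solving gives a_0 = -2, a_1 = 21/5, a_2 = 1, so
  g(x) = x^2 + 21*x/5 - 2.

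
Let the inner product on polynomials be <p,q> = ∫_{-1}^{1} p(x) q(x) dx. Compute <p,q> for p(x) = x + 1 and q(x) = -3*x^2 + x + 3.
<p,q> = 14/3

Expand the product: p(x)·q(x) = -3*x^3 - 2*x^2 + 4*x + 3.
∫_{-1}^{1} of each monomial x^k gives [2/(k+1) if k even, 0 if k odd]. Integrating term-by-term (or equivalently evaluating the antiderivative F(x) = -3*x^4/4 - 2*x^3/3 + 2*x^2 + 3*x at the endpoints):
  F(1) − F(−1) = 43/12 − (-13/12) = 14/3.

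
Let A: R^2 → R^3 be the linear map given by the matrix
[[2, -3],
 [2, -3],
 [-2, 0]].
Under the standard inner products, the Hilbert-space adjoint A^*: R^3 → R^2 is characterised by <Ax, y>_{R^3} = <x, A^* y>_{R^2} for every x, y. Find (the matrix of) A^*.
A^* = A^T =
[[2, 2, -2],
 [-3, -3, 0]]

For real matrices with standard dot products, the defining identity <Ax, y> = <x, A^* y> gives (Ax)^T y = x^T (A^*) y, i.e. x^T A^T y = x^T (A^*) y. Since this holds for all x, y, we must have A^* = A^T. Therefore
A^* =
[[2, 2, -2],
 [-3, -3, 0]].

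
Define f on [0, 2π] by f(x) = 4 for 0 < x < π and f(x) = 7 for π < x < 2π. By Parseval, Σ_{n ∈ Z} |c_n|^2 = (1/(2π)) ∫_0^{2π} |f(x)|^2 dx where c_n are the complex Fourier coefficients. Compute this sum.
Σ |c_n|^2 = 65/2

Parseval equates the L^2 energy of f (normalised by 1/(2π)) with the ℓ^2 sum of its Fourier coefficients: (1/(2π)) ∫_0^{2π} |f|^2 = Σ |c_n|^2.
Compute the left side: (1/(2π)) [∫_0^π 4^2 dx + ∫_π^{2π} 7^2 dx] = (1/(2π)) · (16π + 49π) = (16 + 49)/2 = 65/2.
So Σ_{n ∈ Z} |c_n|^2 = 65/2.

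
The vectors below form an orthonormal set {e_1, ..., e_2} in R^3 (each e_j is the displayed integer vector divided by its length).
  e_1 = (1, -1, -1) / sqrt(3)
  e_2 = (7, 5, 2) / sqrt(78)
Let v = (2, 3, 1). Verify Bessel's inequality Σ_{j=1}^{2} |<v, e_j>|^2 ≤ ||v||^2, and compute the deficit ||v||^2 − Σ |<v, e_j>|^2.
Σ |<v, e_j>|^2 = 355/26; ||v||^2 = 14; deficit = 9/26

Write each e_j = u_j / sqrt(<u_j, u_j>) where u_j is the displayed integer vector. Then <v, e_j> = <v, u_j> / sqrt(<u_j, u_j>), so |<v, e_j>|^2 = <v, u_j>^2 / <u_j, u_j>.
Coefficients: <v, e_1> = -2/sqrt(3), <v, e_2> = 31/sqrt(78).
Square and sum: Σ |<v, e_j>|^2 = 355/26.
Compute ||v||^2 = v·v = 14.
Deficit = 14 − 355/26 = 9/26 ≥ 0, confirming Bessel's inequality. (The deficit equals ||v − Σ <v,e_j> e_j||^2, the squared distance from v to span{e_j}.)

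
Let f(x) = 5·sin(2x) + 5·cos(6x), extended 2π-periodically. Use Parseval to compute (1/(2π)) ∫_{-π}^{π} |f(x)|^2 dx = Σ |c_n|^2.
Σ |c_n|^2 = 25

Expand |f|^2 and use orthogonality of {sin(nx), cos(mx)} on [-π, π]:
  ∫_{-π}^{π} sin(nx)^2 dx = π, ∫ cos(mx)^2 dx = π, and cross terms integrate to 0.
So ∫_{-π}^{π} f(x)^2 dx = 5^2 · π + 5^2 · π = (25 + 25)π.
Divide by 2π: (25 + 25)/2 = 25.
By Parseval, this equals Σ |c_n|^2.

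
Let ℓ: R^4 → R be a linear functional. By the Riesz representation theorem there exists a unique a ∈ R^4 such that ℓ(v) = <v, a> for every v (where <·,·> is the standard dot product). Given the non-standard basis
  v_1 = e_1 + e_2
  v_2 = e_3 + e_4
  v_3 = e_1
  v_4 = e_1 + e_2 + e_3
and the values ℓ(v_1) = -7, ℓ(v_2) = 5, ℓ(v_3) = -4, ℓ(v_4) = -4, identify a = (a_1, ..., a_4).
a = (-4, -3, 3, 2)

Write a = (a_1, ..., a_4) in the standard basis. For each basis vector v_i, ℓ(v_i) = <v_i, a> is a linear equation in the a_j's. Collect the n equations into a matrix system V a = ℓ, where row i of V is v_i (expressed in the standard basis). Since V is invertible (lower-triangular with 1s on the diagonal, up to permutation), solve by back-substitution:
  V =
[[1, 1, 0, 0],
 [0, 0, 1, 1],
 [1, 0, 0, 0],
 [1, 1, 1, 0]]
  V a = (-7, 5, -4, -4)
Solving gives a = (-4, -3, 3, 2).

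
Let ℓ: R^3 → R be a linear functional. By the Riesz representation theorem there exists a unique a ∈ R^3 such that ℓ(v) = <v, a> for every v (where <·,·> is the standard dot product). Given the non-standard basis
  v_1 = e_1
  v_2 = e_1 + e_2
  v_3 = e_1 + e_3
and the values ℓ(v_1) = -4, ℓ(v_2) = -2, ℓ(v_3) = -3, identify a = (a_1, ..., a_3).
a = (-4, 2, 1)

Write a = (a_1, ..., a_3) in the standard basis. For each basis vector v_i, ℓ(v_i) = <v_i, a> is a linear equation in the a_j's. Collect the n equations into a matrix system V a = ℓ, where row i of V is v_i (expressed in the standard basis). Since V is invertible (lower-triangular with 1s on the diagonal, up to permutation), solve by back-substitution:
  V =
[[1, 0, 0],
 [1, 1, 0],
 [1, 0, 1]]
  V a = (-4, -2, -3)
Solving gives a = (-4, 2, 1).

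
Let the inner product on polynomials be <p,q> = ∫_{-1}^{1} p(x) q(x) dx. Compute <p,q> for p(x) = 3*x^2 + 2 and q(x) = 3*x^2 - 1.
<p,q> = 8/5

Expand the product: p(x)·q(x) = 9*x^4 + 3*x^2 - 2.
∫_{-1}^{1} of each monomial x^k gives [2/(k+1) if k even, 0 if k odd]. Integrating term-by-term (or equivalently evaluating the antiderivative F(x) = 9*x^5/5 + x^3 - 2*x at the endpoints):
  F(1) − F(−1) = 4/5 − (-4/5) = 8/5.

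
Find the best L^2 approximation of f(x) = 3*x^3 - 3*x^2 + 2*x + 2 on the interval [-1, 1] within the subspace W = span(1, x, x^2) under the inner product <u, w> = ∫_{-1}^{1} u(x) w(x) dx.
g(x) = -3*x^2 + 19*x/5 + 2

The best approximation g ∈ W is the orthogonal projection of f onto W. Writing g = a_0 + a_1 x + a_2 x^2, the coefficients solve the normal equations G · a = b where
  G_{ij} = <φ_i, φ_j> and b_i = <f, φ_i>, with φ_0 = 1, φ_1 = x, φ_2 = x^2.
G =
  [2, 0, 2/3]
  [0, 2/3, 0]
  [2/3, 0, 2/5],
b = (2, 38/15, 2/15).
Solving gives a_0 = 2, a_1 = 19/5, a_2 = -3, so
  g(x) = -3*x^2 + 19*x/5 + 2.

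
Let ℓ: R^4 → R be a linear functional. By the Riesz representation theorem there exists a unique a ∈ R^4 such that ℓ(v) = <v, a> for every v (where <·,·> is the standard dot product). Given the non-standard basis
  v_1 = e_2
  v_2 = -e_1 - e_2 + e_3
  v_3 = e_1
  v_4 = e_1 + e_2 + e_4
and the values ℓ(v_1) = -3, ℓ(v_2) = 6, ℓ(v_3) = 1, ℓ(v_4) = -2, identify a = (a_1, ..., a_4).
a = (1, -3, 4, 0)

Write a = (a_1, ..., a_4) in the standard basis. For each basis vector v_i, ℓ(v_i) = <v_i, a> is a linear equation in the a_j's. Collect the n equations into a matrix system V a = ℓ, where row i of V is v_i (expressed in the standard basis). Since V is invertible (lower-triangular with 1s on the diagonal, up to permutation), solve by back-substitution:
  V =
[[0, 1, 0, 0],
 [-1, -1, 1, 0],
 [1, 0, 0, 0],
 [1, 1, 0, 1]]
  V a = (-3, 6, 1, -2)
Solving gives a = (1, -3, 4, 0).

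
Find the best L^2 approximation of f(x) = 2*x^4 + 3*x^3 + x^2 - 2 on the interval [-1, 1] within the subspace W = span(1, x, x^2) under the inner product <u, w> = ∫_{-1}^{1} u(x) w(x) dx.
g(x) = 19*x^2/7 + 9*x/5 - 76/35

The best approximation g ∈ W is the orthogonal projection of f onto W. Writing g = a_0 + a_1 x + a_2 x^2, the coefficients solve the normal equations G · a = b where
  G_{ij} = <φ_i, φ_j> and b_i = <f, φ_i>, with φ_0 = 1, φ_1 = x, φ_2 = x^2.
G =
  [2, 0, 2/3]
  [0, 2/3, 0]
  [2/3, 0, 2/5],
b = (-38/15, 6/5, -38/105).
Solving gives a_0 = -76/35, a_1 = 9/5, a_2 = 19/7, so
  g(x) = 19*x^2/7 + 9*x/5 - 76/35.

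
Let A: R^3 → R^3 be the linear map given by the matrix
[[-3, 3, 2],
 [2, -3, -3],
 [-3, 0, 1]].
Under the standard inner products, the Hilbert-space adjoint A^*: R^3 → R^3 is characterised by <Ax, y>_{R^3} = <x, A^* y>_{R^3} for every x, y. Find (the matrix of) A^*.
A^* = A^T =
[[-3, 2, -3],
 [3, -3, 0],
 [2, -3, 1]]

For real matrices with standard dot products, the defining identity <Ax, y> = <x, A^* y> gives (Ax)^T y = x^T (A^*) y, i.e. x^T A^T y = x^T (A^*) y. Since this holds for all x, y, we must have A^* = A^T. Therefore
A^* =
[[-3, 2, -3],
 [3, -3, 0],
 [2, -3, 1]].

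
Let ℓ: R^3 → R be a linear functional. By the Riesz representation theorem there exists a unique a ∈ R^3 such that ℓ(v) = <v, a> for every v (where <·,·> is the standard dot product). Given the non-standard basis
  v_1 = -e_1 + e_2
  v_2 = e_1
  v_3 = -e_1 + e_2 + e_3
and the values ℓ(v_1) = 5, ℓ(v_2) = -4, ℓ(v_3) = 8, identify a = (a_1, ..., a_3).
a = (-4, 1, 3)

Write a = (a_1, ..., a_3) in the standard basis. For each basis vector v_i, ℓ(v_i) = <v_i, a> is a linear equation in the a_j's. Collect the n equations into a matrix system V a = ℓ, where row i of V is v_i (expressed in the standard basis). Since V is invertible (lower-triangular with 1s on the diagonal, up to permutation), solve by back-substitution:
  V =
[[-1, 1, 0],
 [1, 0, 0],
 [-1, 1, 1]]
  V a = (5, -4, 8)
Solving gives a = (-4, 1, 3).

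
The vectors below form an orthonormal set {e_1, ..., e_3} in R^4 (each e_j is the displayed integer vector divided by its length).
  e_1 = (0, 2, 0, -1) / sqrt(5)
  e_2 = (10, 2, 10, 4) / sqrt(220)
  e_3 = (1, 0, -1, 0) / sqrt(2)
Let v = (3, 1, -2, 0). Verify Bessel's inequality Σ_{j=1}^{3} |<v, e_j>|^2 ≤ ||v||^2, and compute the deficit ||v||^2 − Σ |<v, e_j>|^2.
Σ |<v, e_j>|^2 = 307/22; ||v||^2 = 14; deficit = 1/22

Write each e_j = u_j / sqrt(<u_j, u_j>) where u_j is the displayed integer vector. Then <v, e_j> = <v, u_j> / sqrt(<u_j, u_j>), so |<v, e_j>|^2 = <v, u_j>^2 / <u_j, u_j>.
Coefficients: <v, e_1> = 2/sqrt(5), <v, e_2> = 12/sqrt(220), <v, e_3> = 5/sqrt(2).
Square and sum: Σ |<v, e_j>|^2 = 307/22.
Compute ||v||^2 = v·v = 14.
Deficit = 14 − 307/22 = 1/22 ≥ 0, confirming Bessel's inequality. (The deficit equals ||v − Σ <v,e_j> e_j||^2, the squared distance from v to span{e_j}.)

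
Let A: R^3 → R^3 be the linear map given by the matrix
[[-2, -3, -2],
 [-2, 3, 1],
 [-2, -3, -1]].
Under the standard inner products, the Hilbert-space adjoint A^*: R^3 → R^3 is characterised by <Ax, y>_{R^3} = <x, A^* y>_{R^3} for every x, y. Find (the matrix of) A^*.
A^* = A^T =
[[-2, -2, -2],
 [-3, 3, -3],
 [-2, 1, -1]]

For real matrices with standard dot products, the defining identity <Ax, y> = <x, A^* y> gives (Ax)^T y = x^T (A^*) y, i.e. x^T A^T y = x^T (A^*) y. Since this holds for all x, y, we must have A^* = A^T. Therefore
A^* =
[[-2, -2, -2],
 [-3, 3, -3],
 [-2, 1, -1]].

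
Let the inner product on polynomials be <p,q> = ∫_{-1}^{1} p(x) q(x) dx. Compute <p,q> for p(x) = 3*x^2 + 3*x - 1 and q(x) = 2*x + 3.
<p,q> = 4

Expand the product: p(x)·q(x) = 6*x^3 + 15*x^2 + 7*x - 3.
∫_{-1}^{1} of each monomial x^k gives [2/(k+1) if k even, 0 if k odd]. Integrating term-by-term (or equivalently evaluating the antiderivative F(x) = 3*x^4/2 + 5*x^3 + 7*x^2/2 - 3*x at the endpoints):
  F(1) − F(−1) = 7 − (3) = 4.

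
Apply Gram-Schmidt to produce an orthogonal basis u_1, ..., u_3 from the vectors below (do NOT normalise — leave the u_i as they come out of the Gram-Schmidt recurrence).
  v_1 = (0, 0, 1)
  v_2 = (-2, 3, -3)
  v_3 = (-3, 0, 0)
Orthogonal basis:
  u_1 = (0, 0, 1)
  u_2 = (-2, 3, 0)
  u_3 = (-27/13, -18/13, 0)

Apply the Gram-Schmidt recurrence
  u_1 = v_1
  u_i = v_i − Σ_{j<i} ((v_i · u_j) / (u_j · u_j)) · u_j.

Step by step this gives:
  u_1 = (0, 0, 1)
  u_2 = (-2, 3, 0)
  u_3 = (-27/13, -18/13, 0)

Orthogonality check:
  u_2 · u_1 = 0 (should be 0)
  u_3 · u_1 = 0 (should be 0)
  u_3 · u_2 = 0 (should be 0)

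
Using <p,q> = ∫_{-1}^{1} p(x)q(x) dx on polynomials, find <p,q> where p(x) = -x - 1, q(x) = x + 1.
<p,q> = -8/3

Expand the product: p(x)·q(x) = -x^2 - 2*x - 1.
∫_{-1}^{1} of each monomial x^k gives [2/(k+1) if k even, 0 if k odd]. Integrating term-by-term (or equivalently evaluating the antiderivative F(x) = -x^3/3 - x^2 - x at the endpoints):
  F(1) − F(−1) = -7/3 − (1/3) = -8/3.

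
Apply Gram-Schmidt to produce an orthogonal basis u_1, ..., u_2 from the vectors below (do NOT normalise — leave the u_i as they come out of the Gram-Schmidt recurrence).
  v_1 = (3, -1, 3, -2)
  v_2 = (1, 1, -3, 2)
Orthogonal basis:
  u_1 = (3, -1, 3, -2)
  u_2 = (56/23, 12/23, -36/23, 24/23)

Apply the Gram-Schmidt recurrence
  u_1 = v_1
  u_i = v_i − Σ_{j<i} ((v_i · u_j) / (u_j · u_j)) · u_j.

Step by step this gives:
  u_1 = (3, -1, 3, -2)
  u_2 = (56/23, 12/23, -36/23, 24/23)

Orthogonality check:
  u_2 · u_1 = 0 (should be 0)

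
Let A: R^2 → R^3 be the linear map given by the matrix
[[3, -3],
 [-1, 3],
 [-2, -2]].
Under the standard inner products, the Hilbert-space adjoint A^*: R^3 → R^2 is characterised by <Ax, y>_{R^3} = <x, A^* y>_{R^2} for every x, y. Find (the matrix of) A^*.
A^* = A^T =
[[3, -1, -2],
 [-3, 3, -2]]

For real matrices with standard dot products, the defining identity <Ax, y> = <x, A^* y> gives (Ax)^T y = x^T (A^*) y, i.e. x^T A^T y = x^T (A^*) y. Since this holds for all x, y, we must have A^* = A^T. Therefore
A^* =
[[3, -1, -2],
 [-3, 3, -2]].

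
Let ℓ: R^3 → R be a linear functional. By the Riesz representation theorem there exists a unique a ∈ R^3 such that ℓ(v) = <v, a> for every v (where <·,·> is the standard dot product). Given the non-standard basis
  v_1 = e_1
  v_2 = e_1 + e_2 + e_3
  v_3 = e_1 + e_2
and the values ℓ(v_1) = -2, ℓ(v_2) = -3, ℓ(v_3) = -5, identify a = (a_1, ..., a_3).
a = (-2, -3, 2)

Write a = (a_1, ..., a_3) in the standard basis. For each basis vector v_i, ℓ(v_i) = <v_i, a> is a linear equation in the a_j's. Collect the n equations into a matrix system V a = ℓ, where row i of V is v_i (expressed in the standard basis). Since V is invertible (lower-triangular with 1s on the diagonal, up to permutation), solve by back-substitution:
  V =
[[1, 0, 0],
 [1, 1, 1],
 [1, 1, 0]]
  V a = (-2, -3, -5)
Solving gives a = (-2, -3, 2).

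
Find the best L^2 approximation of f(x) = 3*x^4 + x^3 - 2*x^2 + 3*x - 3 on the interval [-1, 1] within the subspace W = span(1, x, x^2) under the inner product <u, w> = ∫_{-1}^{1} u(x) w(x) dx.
g(x) = 4*x^2/7 + 18*x/5 - 114/35

The best approximation g ∈ W is the orthogonal projection of f onto W. Writing g = a_0 + a_1 x + a_2 x^2, the coefficients solve the normal equations G · a = b where
  G_{ij} = <φ_i, φ_j> and b_i = <f, φ_i>, with φ_0 = 1, φ_1 = x, φ_2 = x^2.
G =
  [2, 0, 2/3]
  [0, 2/3, 0]
  [2/3, 0, 2/5],
b = (-92/15, 12/5, -68/35).
Solving gives a_0 = -114/35, a_1 = 18/5, a_2 = 4/7, so
  g(x) = 4*x^2/7 + 18*x/5 - 114/35.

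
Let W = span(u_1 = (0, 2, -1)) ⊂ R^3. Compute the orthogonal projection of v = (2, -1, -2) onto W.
proj_W(v) = (0, 0, 0)

Set up U = [u_1 | ... | u_1] ∈ R^(3×1). The projector onto W = col(U) is P = U (U^T U)^(-1) U^T.
Compute U^T U =
  [5],
and U^T v = (0).
Solve U^T U · c = U^T v for the coefficients: c = (0). The projection is proj_W(v) = U c.
Check: (v - proj_W(v)) · u_1 = 0  (should be 0).
Result: proj_W(v) = (0, 0, 0).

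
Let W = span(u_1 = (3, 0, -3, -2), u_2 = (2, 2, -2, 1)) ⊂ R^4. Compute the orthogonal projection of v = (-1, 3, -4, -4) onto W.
proj_W(v) = (145/62, 2/31, -145/62, -46/31)

Set up U = [u_1 | ... | u_2] ∈ R^(4×2). The projector onto W = col(U) is P = U (U^T U)^(-1) U^T.
Compute U^T U =
  [22, 10]
  [10, 13],
and U^T v = (17, 8).
Solve U^T U · c = U^T v for the coefficients: c = (47/62, 1/31). The projection is proj_W(v) = U c.
Check: (v - proj_W(v)) · u_1 = 0  (should be 0).
Check: (v - proj_W(v)) · u_2 = 0  (should be 0).
Result: proj_W(v) = (145/62, 2/31, -145/62, -46/31).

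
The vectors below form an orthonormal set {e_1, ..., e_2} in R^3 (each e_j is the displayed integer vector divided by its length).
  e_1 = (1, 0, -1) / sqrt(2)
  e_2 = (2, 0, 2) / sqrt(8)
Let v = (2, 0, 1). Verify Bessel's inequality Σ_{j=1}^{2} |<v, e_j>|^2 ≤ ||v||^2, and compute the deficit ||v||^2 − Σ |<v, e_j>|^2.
Σ |<v, e_j>|^2 = 5; ||v||^2 = 5; deficit = 0

Write each e_j = u_j / sqrt(<u_j, u_j>) where u_j is the displayed integer vector. Then <v, e_j> = <v, u_j> / sqrt(<u_j, u_j>), so |<v, e_j>|^2 = <v, u_j>^2 / <u_j, u_j>.
Coefficients: <v, e_1> = 1/sqrt(2), <v, e_2> = 6/sqrt(8).
Square and sum: Σ |<v, e_j>|^2 = 5.
Compute ||v||^2 = v·v = 5.
Deficit = 5 − 5 = 0 ≥ 0, confirming Bessel's inequality. (The deficit equals ||v − Σ <v,e_j> e_j||^2, the squared distance from v to span{e_j}.)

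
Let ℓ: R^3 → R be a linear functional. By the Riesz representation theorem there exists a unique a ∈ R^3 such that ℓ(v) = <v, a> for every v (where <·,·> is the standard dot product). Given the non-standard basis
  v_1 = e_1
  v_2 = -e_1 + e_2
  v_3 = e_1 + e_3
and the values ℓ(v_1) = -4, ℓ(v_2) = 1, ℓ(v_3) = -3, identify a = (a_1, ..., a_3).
a = (-4, -3, 1)

Write a = (a_1, ..., a_3) in the standard basis. For each basis vector v_i, ℓ(v_i) = <v_i, a> is a linear equation in the a_j's. Collect the n equations into a matrix system V a = ℓ, where row i of V is v_i (expressed in the standard basis). Since V is invertible (lower-triangular with 1s on the diagonal, up to permutation), solve by back-substitution:
  V =
[[1, 0, 0],
 [-1, 1, 0],
 [1, 0, 1]]
  V a = (-4, 1, -3)
Solving gives a = (-4, -3, 1).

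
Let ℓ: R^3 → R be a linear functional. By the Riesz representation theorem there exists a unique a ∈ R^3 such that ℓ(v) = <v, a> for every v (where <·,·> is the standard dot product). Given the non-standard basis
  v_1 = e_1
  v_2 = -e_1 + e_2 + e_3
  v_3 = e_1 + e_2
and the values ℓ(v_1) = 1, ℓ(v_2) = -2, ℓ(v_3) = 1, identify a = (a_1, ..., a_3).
a = (1, 0, -1)

Write a = (a_1, ..., a_3) in the standard basis. For each basis vector v_i, ℓ(v_i) = <v_i, a> is a linear equation in the a_j's. Collect the n equations into a matrix system V a = ℓ, where row i of V is v_i (expressed in the standard basis). Since V is invertible (lower-triangular with 1s on the diagonal, up to permutation), solve by back-substitution:
  V =
[[1, 0, 0],
 [-1, 1, 1],
 [1, 1, 0]]
  V a = (1, -2, 1)
Solving gives a = (1, 0, -1).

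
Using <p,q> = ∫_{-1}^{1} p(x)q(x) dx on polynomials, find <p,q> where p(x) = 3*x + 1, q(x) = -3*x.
<p,q> = -6

Expand the product: p(x)·q(x) = -9*x^2 - 3*x.
∫_{-1}^{1} of each monomial x^k gives [2/(k+1) if k even, 0 if k odd]. Integrating term-by-term (or equivalently evaluating the antiderivative F(x) = -3*x^3 - 3*x^2/2 at the endpoints):
  F(1) − F(−1) = -9/2 − (3/2) = -6.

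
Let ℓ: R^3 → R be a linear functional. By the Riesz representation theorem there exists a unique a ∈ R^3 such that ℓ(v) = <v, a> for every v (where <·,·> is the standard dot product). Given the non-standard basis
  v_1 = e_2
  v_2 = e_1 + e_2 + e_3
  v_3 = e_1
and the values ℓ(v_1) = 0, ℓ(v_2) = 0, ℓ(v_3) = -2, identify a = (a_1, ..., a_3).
a = (-2, 0, 2)

Write a = (a_1, ..., a_3) in the standard basis. For each basis vector v_i, ℓ(v_i) = <v_i, a> is a linear equation in the a_j's. Collect the n equations into a matrix system V a = ℓ, where row i of V is v_i (expressed in the standard basis). Since V is invertible (lower-triangular with 1s on the diagonal, up to permutation), solve by back-substitution:
  V =
[[0, 1, 0],
 [1, 1, 1],
 [1, 0, 0]]
  V a = (0, 0, -2)
Solving gives a = (-2, 0, 2).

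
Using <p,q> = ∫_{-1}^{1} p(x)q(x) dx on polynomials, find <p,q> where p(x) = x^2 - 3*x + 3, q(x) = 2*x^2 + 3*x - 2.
<p,q> = -218/15

Expand the product: p(x)·q(x) = 2*x^4 - 3*x^3 - 5*x^2 + 15*x - 6.
∫_{-1}^{1} of each monomial x^k gives [2/(k+1) if k even, 0 if k odd]. Integrating term-by-term (or equivalently evaluating the antiderivative F(x) = 2*x^5/5 - 3*x^4/4 - 5*x^3/3 + 15*x^2/2 - 6*x at the endpoints):
  F(1) − F(−1) = -31/60 − (841/60) = -218/15.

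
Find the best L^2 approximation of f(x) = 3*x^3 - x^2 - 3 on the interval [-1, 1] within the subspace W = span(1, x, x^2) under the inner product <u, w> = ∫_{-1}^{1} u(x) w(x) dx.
g(x) = -x^2 + 9*x/5 - 3

The best approximation g ∈ W is the orthogonal projection of f onto W. Writing g = a_0 + a_1 x + a_2 x^2, the coefficients solve the normal equations G · a = b where
  G_{ij} = <φ_i, φ_j> and b_i = <f, φ_i>, with φ_0 = 1, φ_1 = x, φ_2 = x^2.
G =
  [2, 0, 2/3]
  [0, 2/3, 0]
  [2/3, 0, 2/5],
b = (-20/3, 6/5, -12/5).
Solving gives a_0 = -3, a_1 = 9/5, a_2 = -1, so
  g(x) = -x^2 + 9*x/5 - 3.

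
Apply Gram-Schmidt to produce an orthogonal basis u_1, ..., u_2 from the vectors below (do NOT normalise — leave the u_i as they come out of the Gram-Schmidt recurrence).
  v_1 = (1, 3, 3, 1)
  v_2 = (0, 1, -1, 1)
Orthogonal basis:
  u_1 = (1, 3, 3, 1)
  u_2 = (-1/20, 17/20, -23/20, 19/20)

Apply the Gram-Schmidt recurrence
  u_1 = v_1
  u_i = v_i − Σ_{j<i} ((v_i · u_j) / (u_j · u_j)) · u_j.

Step by step this gives:
  u_1 = (1, 3, 3, 1)
  u_2 = (-1/20, 17/20, -23/20, 19/20)

Orthogonality check:
  u_2 · u_1 = 0 (should be 0)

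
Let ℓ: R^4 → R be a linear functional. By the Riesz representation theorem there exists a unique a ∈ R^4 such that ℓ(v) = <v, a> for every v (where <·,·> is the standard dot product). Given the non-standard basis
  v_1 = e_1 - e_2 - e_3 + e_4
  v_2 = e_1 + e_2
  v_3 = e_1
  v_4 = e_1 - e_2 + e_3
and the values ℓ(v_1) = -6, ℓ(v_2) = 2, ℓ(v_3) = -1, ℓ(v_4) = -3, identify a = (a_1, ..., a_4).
a = (-1, 3, 1, -1)

Write a = (a_1, ..., a_4) in the standard basis. For each basis vector v_i, ℓ(v_i) = <v_i, a> is a linear equation in the a_j's. Collect the n equations into a matrix system V a = ℓ, where row i of V is v_i (expressed in the standard basis). Since V is invertible (lower-triangular with 1s on the diagonal, up to permutation), solve by back-substitution:
  V =
[[1, -1, -1, 1],
 [1, 1, 0, 0],
 [1, 0, 0, 0],
 [1, -1, 1, 0]]
  V a = (-6, 2, -1, -3)
Solving gives a = (-1, 3, 1, -1).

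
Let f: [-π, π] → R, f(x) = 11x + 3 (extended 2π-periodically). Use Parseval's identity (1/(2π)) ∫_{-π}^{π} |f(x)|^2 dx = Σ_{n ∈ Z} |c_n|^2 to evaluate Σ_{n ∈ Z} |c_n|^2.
Σ |c_n|^2 = 121π^2/3 + 9

Expand and integrate term by term over [-π, π]:
  ∫ (11x)^2 dx = 121·(2π^3/3); ∫ 2·11·(3)·x dx = 0 (odd integrand); ∫ 3^2 dx = 9·2π.
So (1/(2π)) ∫_{-π}^{π} (11x + 3)^2 dx = 121π^2/3 + 9 = 121π^2/3 + 9.
Parseval ⇒ Σ |c_n|^2 = 121π^2/3 + 9.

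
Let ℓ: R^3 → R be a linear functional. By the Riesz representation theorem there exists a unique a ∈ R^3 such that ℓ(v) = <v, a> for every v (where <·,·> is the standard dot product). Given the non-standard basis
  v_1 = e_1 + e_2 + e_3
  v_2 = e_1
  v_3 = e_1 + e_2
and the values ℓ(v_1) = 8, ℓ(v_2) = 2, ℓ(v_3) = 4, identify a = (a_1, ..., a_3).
a = (2, 2, 4)

Write a = (a_1, ..., a_3) in the standard basis. For each basis vector v_i, ℓ(v_i) = <v_i, a> is a linear equation in the a_j's. Collect the n equations into a matrix system V a = ℓ, where row i of V is v_i (expressed in the standard basis). Since V is invertible (lower-triangular with 1s on the diagonal, up to permutation), solve by back-substitution:
  V =
[[1, 1, 1],
 [1, 0, 0],
 [1, 1, 0]]
  V a = (8, 2, 4)
Solving gives a = (2, 2, 4).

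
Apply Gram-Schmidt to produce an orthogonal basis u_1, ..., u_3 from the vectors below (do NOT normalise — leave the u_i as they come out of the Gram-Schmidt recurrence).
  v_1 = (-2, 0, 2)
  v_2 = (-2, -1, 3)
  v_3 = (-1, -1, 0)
Orthogonal basis:
  u_1 = (-2, 0, 2)
  u_2 = (1/2, -1, 1/2)
  u_3 = (-2/3, -2/3, -2/3)

Apply the Gram-Schmidt recurrence
  u_1 = v_1
  u_i = v_i − Σ_{j<i} ((v_i · u_j) / (u_j · u_j)) · u_j.

Step by step this gives:
  u_1 = (-2, 0, 2)
  u_2 = (1/2, -1, 1/2)
  u_3 = (-2/3, -2/3, -2/3)

Orthogonality check:
  u_2 · u_1 = 0 (should be 0)
  u_3 · u_1 = 0 (should be 0)
  u_3 · u_2 = 0 (should be 0)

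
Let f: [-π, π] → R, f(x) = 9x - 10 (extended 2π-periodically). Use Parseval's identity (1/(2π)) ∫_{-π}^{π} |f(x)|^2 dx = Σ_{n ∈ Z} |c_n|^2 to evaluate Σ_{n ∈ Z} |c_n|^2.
Σ |c_n|^2 = 27π^2 + 100

Expand and integrate term by term over [-π, π]:
  ∫ (9x)^2 dx = 81·(2π^3/3); ∫ 2·9·(-10)·x dx = 0 (odd integrand); ∫ (-10)^2 dx = 100·2π.
So (1/(2π)) ∫_{-π}^{π} (9x - 10)^2 dx = 81π^2/3 + 100 = 27π^2 + 100.
Parseval ⇒ Σ |c_n|^2 = 27π^2 + 100.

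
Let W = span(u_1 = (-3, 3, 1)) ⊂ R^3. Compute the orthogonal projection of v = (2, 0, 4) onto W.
proj_W(v) = (6/19, -6/19, -2/19)

Set up U = [u_1 | ... | u_1] ∈ R^(3×1). The projector onto W = col(U) is P = U (U^T U)^(-1) U^T.
Compute U^T U =
  [19],
and U^T v = (-2).
Solve U^T U · c = U^T v for the coefficients: c = (-2/19). The projection is proj_W(v) = U c.
Check: (v - proj_W(v)) · u_1 = 0  (should be 0).
Result: proj_W(v) = (6/19, -6/19, -2/19).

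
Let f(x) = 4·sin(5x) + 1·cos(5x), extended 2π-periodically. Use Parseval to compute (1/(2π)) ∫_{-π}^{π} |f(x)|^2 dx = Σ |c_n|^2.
Σ |c_n|^2 = 17/2

Expand |f|^2 and use orthogonality of {sin(nx), cos(mx)} on [-π, π]:
  ∫_{-π}^{π} sin(nx)^2 dx = π, ∫ cos(mx)^2 dx = π, and cross terms integrate to 0.
So ∫_{-π}^{π} f(x)^2 dx = 4^2 · π + 1^2 · π = (16 + 1)π.
Divide by 2π: (16 + 1)/2 = 17/2.
By Parseval, this equals Σ |c_n|^2.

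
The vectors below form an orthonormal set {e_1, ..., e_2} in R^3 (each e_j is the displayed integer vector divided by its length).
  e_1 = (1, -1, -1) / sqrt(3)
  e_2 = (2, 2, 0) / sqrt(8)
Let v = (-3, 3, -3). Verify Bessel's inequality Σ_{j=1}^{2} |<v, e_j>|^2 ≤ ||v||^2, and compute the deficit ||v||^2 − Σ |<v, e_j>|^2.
Σ |<v, e_j>|^2 = 3; ||v||^2 = 27; deficit = 24

Write each e_j = u_j / sqrt(<u_j, u_j>) where u_j is the displayed integer vector. Then <v, e_j> = <v, u_j> / sqrt(<u_j, u_j>), so |<v, e_j>|^2 = <v, u_j>^2 / <u_j, u_j>.
Coefficients: <v, e_1> = -3/sqrt(3), <v, e_2> = 0/sqrt(8).
Square and sum: Σ |<v, e_j>|^2 = 3.
Compute ||v||^2 = v·v = 27.
Deficit = 27 − 3 = 24 ≥ 0, confirming Bessel's inequality. (The deficit equals ||v − Σ <v,e_j> e_j||^2, the squared distance from v to span{e_j}.)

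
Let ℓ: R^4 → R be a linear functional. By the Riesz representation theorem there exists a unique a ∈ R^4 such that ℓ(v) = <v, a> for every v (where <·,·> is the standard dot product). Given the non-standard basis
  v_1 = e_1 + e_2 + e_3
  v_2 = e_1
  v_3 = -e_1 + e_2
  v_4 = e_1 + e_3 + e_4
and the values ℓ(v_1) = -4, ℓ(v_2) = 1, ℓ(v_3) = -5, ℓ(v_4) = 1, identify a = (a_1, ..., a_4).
a = (1, -4, -1, 1)

Write a = (a_1, ..., a_4) in the standard basis. For each basis vector v_i, ℓ(v_i) = <v_i, a> is a linear equation in the a_j's. Collect the n equations into a matrix system V a = ℓ, where row i of V is v_i (expressed in the standard basis). Since V is invertible (lower-triangular with 1s on the diagonal, up to permutation), solve by back-substitution:
  V =
[[1, 1, 1, 0],
 [1, 0, 0, 0],
 [-1, 1, 0, 0],
 [1, 0, 1, 1]]
  V a = (-4, 1, -5, 1)
Solving gives a = (1, -4, -1, 1).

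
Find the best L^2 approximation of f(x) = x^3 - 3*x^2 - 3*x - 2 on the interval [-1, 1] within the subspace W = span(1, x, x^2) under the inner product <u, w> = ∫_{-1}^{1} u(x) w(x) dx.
g(x) = -3*x^2 - 12*x/5 - 2

The best approximation g ∈ W is the orthogonal projection of f onto W. Writing g = a_0 + a_1 x + a_2 x^2, the coefficients solve the normal equations G · a = b where
  G_{ij} = <φ_i, φ_j> and b_i = <f, φ_i>, with φ_0 = 1, φ_1 = x, φ_2 = x^2.
G =
  [2, 0, 2/3]
  [0, 2/3, 0]
  [2/3, 0, 2/5],
b = (-6, -8/5, -38/15).
Solving gives a_0 = -2, a_1 = -12/5, a_2 = -3, so
  g(x) = -3*x^2 - 12*x/5 - 2.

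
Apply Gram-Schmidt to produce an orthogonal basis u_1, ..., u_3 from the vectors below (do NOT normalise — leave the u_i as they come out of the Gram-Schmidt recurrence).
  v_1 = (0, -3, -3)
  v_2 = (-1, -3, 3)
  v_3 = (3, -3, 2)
Orthogonal basis:
  u_1 = (0, -3, -3)
  u_2 = (-1, -3, 3)
  u_3 = (69/19, -23/38, 23/38)

Apply the Gram-Schmidt recurrence
  u_1 = v_1
  u_i = v_i − Σ_{j<i} ((v_i · u_j) / (u_j · u_j)) · u_j.

Step by step this gives:
  u_1 = (0, -3, -3)
  u_2 = (-1, -3, 3)
  u_3 = (69/19, -23/38, 23/38)

Orthogonality check:
  u_2 · u_1 = 0 (should be 0)
  u_3 · u_1 = 0 (should be 0)
  u_3 · u_2 = 0 (should be 0)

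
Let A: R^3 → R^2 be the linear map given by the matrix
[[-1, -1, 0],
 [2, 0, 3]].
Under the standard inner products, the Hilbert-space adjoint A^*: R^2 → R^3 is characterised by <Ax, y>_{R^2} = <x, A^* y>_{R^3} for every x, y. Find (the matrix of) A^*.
A^* = A^T =
[[-1, 2],
 [-1, 0],
 [0, 3]]

For real matrices with standard dot products, the defining identity <Ax, y> = <x, A^* y> gives (Ax)^T y = x^T (A^*) y, i.e. x^T A^T y = x^T (A^*) y. Since this holds for all x, y, we must have A^* = A^T. Therefore
A^* =
[[-1, 2],
 [-1, 0],
 [0, 3]].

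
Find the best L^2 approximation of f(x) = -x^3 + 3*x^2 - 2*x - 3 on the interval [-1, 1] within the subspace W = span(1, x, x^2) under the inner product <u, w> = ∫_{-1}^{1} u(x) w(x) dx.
g(x) = 3*x^2 - 13*x/5 - 3

The best approximation g ∈ W is the orthogonal projection of f onto W. Writing g = a_0 + a_1 x + a_2 x^2, the coefficients solve the normal equations G · a = b where
  G_{ij} = <φ_i, φ_j> and b_i = <f, φ_i>, with φ_0 = 1, φ_1 = x, φ_2 = x^2.
G =
  [2, 0, 2/3]
  [0, 2/3, 0]
  [2/3, 0, 2/5],
b = (-4, -26/15, -4/5).
Solving gives a_0 = -3, a_1 = -13/5, a_2 = 3, so
  g(x) = 3*x^2 - 13*x/5 - 3.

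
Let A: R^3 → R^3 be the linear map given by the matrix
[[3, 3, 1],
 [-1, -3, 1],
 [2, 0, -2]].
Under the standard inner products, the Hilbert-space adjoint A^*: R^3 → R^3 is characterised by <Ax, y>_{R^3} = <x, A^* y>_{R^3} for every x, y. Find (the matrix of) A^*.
A^* = A^T =
[[3, -1, 2],
 [3, -3, 0],
 [1, 1, -2]]

For real matrices with standard dot products, the defining identity <Ax, y> = <x, A^* y> gives (Ax)^T y = x^T (A^*) y, i.e. x^T A^T y = x^T (A^*) y. Since this holds for all x, y, we must have A^* = A^T. Therefore
A^* =
[[3, -1, 2],
 [3, -3, 0],
 [1, 1, -2]].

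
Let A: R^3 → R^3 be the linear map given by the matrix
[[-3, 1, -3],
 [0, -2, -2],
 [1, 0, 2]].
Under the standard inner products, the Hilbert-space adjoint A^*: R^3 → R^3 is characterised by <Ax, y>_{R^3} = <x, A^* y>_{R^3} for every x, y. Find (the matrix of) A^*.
A^* = A^T =
[[-3, 0, 1],
 [1, -2, 0],
 [-3, -2, 2]]

For real matrices with standard dot products, the defining identity <Ax, y> = <x, A^* y> gives (Ax)^T y = x^T (A^*) y, i.e. x^T A^T y = x^T (A^*) y. Since this holds for all x, y, we must have A^* = A^T. Therefore
A^* =
[[-3, 0, 1],
 [1, -2, 0],
 [-3, -2, 2]].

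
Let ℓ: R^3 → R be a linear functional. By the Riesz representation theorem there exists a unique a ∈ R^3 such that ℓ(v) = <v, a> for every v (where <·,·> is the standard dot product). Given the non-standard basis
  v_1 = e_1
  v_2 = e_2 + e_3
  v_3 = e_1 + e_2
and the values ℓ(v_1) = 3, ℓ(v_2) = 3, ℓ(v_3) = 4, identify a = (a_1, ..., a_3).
a = (3, 1, 2)

Write a = (a_1, ..., a_3) in the standard basis. For each basis vector v_i, ℓ(v_i) = <v_i, a> is a linear equation in the a_j's. Collect the n equations into a matrix system V a = ℓ, where row i of V is v_i (expressed in the standard basis). Since V is invertible (lower-triangular with 1s on the diagonal, up to permutation), solve by back-substitution:
  V =
[[1, 0, 0],
 [0, 1, 1],
 [1, 1, 0]]
  V a = (3, 3, 4)
Solving gives a = (3, 1, 2).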